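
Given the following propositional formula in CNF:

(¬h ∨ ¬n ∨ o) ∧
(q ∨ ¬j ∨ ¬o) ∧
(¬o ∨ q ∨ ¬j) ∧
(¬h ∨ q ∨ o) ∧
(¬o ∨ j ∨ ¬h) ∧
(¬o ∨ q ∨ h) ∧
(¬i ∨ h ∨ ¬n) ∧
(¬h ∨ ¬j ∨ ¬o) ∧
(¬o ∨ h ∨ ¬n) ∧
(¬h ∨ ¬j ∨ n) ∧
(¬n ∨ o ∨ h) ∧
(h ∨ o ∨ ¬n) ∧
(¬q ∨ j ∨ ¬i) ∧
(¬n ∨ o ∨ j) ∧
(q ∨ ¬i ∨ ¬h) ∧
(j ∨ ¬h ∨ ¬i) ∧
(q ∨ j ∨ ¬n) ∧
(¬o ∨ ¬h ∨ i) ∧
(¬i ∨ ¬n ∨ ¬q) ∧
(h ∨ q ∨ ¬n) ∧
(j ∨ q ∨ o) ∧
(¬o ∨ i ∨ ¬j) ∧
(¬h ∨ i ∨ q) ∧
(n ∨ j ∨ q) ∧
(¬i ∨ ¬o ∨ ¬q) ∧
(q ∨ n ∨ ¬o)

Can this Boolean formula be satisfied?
Yes

Yes, the formula is satisfiable.

One satisfying assignment is: n=False, i=False, h=True, q=True, j=False, o=False

Verification: With this assignment, all 26 clauses evaluate to true.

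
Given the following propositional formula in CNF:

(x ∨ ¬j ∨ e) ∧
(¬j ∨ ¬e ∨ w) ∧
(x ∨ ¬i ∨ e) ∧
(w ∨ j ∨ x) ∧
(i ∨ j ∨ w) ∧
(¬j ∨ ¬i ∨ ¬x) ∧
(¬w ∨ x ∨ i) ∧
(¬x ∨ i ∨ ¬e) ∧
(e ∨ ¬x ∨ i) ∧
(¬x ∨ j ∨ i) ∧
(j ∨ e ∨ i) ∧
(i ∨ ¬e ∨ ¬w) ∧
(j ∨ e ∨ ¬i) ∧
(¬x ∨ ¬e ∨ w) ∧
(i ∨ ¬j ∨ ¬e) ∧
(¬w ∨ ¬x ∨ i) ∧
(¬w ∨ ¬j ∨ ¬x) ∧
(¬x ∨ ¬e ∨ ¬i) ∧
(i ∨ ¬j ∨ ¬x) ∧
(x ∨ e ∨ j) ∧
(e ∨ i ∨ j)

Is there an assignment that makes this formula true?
Yes

Yes, the formula is satisfiable.

One satisfying assignment is: w=True, x=False, j=False, e=True, i=True

Verification: With this assignment, all 21 clauses evaluate to true.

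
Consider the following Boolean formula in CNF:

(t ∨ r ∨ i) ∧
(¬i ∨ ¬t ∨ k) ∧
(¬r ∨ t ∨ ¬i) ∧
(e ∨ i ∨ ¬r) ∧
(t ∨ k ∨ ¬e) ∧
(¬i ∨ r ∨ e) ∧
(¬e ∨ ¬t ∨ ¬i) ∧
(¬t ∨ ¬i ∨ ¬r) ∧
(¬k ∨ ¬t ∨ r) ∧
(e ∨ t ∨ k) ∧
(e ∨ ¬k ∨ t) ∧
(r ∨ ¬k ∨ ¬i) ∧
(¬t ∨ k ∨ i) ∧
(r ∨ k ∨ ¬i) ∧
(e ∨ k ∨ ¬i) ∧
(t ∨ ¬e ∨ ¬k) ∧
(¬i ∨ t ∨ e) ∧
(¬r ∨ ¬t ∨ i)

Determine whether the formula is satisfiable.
No

No, the formula is not satisfiable.

No assignment of truth values to the variables can make all 18 clauses true simultaneously.

The formula is UNSAT (unsatisfiable).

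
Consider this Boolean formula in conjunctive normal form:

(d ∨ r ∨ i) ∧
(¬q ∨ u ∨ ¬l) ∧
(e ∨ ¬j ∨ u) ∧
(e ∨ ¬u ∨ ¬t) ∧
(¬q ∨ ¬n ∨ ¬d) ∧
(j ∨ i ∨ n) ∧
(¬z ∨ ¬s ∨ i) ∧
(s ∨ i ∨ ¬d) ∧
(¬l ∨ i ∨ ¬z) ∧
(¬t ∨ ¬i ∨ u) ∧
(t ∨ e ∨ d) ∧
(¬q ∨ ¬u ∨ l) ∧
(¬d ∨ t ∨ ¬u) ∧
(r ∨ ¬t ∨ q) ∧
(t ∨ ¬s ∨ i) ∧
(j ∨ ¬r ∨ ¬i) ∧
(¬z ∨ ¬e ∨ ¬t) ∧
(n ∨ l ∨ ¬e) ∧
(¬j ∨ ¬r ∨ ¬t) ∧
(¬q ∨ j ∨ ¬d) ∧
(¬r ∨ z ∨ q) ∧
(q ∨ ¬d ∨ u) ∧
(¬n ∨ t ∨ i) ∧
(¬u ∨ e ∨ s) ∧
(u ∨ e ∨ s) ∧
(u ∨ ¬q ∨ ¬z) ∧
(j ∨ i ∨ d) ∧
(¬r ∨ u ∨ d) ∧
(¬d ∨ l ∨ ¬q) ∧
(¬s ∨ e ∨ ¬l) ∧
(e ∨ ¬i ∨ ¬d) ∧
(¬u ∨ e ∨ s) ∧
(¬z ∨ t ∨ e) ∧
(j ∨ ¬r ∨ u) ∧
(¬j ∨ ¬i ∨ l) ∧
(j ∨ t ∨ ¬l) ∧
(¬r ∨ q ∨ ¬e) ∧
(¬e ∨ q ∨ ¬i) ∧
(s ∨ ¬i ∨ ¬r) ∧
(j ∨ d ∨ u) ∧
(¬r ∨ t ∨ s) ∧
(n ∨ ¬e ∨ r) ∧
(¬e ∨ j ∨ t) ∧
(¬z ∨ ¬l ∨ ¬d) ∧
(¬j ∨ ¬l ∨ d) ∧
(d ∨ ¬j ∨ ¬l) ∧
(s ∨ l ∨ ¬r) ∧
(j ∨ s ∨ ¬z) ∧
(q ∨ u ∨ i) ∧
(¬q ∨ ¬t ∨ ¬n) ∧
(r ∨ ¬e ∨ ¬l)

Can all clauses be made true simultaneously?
No

No, the formula is not satisfiable.

No assignment of truth values to the variables can make all 51 clauses true simultaneously.

The formula is UNSAT (unsatisfiable).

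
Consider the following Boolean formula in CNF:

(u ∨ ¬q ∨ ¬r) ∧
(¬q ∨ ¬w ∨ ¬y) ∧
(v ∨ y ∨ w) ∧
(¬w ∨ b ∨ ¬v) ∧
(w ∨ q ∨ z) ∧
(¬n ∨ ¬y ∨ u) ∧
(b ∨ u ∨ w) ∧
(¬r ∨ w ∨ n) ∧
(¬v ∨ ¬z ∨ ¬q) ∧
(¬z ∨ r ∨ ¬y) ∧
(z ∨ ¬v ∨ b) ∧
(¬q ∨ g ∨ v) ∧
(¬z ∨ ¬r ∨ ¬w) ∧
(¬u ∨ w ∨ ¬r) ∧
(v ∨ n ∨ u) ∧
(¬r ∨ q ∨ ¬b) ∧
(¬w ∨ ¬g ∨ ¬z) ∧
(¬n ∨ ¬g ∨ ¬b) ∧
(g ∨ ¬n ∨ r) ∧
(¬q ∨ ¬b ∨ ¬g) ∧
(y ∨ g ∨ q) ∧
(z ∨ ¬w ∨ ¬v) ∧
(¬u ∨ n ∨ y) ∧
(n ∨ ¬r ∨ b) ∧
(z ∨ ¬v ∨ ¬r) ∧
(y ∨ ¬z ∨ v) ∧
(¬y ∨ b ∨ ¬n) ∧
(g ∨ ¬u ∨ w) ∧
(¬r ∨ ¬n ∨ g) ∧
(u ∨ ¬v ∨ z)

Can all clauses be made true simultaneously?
Yes

Yes, the formula is satisfiable.

One satisfying assignment is: y=True, b=False, g=False, n=False, r=False, z=False, w=True, u=True, q=False, v=False

Verification: With this assignment, all 30 clauses evaluate to true.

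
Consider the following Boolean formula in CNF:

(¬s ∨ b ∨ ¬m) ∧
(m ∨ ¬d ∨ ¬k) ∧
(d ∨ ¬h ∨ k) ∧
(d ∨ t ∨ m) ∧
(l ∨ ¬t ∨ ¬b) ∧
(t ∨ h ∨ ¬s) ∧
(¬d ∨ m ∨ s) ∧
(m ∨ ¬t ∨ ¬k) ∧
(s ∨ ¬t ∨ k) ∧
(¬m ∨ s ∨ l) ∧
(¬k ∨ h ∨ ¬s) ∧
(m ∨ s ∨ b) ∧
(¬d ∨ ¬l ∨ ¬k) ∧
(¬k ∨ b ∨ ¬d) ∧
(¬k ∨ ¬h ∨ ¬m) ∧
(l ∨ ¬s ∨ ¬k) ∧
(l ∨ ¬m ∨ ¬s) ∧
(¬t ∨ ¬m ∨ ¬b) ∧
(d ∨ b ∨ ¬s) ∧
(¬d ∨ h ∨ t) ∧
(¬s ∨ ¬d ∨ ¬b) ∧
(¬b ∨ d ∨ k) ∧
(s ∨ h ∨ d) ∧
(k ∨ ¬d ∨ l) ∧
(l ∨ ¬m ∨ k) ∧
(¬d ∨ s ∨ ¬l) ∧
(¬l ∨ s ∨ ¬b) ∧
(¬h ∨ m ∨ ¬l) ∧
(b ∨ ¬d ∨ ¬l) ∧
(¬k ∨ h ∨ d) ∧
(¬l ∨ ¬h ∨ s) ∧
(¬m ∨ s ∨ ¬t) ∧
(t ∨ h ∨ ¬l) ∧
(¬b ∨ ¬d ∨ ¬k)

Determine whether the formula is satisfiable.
No

No, the formula is not satisfiable.

No assignment of truth values to the variables can make all 34 clauses true simultaneously.

The formula is UNSAT (unsatisfiable).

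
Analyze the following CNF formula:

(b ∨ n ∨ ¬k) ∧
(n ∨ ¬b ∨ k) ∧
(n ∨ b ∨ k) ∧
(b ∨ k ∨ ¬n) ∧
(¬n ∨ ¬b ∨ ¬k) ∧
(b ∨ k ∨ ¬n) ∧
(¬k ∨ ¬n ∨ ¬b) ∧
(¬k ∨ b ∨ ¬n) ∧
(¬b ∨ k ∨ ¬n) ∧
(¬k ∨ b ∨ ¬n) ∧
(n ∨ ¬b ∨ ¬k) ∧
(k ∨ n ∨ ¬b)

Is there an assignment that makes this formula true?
No

No, the formula is not satisfiable.

No assignment of truth values to the variables can make all 12 clauses true simultaneously.

The formula is UNSAT (unsatisfiable).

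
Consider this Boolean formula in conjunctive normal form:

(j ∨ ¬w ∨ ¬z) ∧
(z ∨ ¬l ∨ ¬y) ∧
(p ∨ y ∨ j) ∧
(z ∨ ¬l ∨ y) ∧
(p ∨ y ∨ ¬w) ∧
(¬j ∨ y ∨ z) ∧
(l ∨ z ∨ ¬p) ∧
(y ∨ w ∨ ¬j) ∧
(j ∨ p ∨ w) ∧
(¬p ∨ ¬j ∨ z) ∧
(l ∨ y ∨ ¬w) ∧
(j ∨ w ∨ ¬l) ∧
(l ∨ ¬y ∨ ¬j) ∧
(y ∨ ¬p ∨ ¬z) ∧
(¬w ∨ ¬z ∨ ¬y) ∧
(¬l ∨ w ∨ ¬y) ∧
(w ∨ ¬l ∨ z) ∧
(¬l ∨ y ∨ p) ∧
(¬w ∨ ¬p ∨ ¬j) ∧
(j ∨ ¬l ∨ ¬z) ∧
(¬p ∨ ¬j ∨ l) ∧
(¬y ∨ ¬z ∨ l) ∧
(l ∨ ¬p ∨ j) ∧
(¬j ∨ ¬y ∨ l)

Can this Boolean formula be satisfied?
Yes

Yes, the formula is satisfiable.

One satisfying assignment is: l=False, y=True, w=True, j=False, z=False, p=False

Verification: With this assignment, all 24 clauses evaluate to true.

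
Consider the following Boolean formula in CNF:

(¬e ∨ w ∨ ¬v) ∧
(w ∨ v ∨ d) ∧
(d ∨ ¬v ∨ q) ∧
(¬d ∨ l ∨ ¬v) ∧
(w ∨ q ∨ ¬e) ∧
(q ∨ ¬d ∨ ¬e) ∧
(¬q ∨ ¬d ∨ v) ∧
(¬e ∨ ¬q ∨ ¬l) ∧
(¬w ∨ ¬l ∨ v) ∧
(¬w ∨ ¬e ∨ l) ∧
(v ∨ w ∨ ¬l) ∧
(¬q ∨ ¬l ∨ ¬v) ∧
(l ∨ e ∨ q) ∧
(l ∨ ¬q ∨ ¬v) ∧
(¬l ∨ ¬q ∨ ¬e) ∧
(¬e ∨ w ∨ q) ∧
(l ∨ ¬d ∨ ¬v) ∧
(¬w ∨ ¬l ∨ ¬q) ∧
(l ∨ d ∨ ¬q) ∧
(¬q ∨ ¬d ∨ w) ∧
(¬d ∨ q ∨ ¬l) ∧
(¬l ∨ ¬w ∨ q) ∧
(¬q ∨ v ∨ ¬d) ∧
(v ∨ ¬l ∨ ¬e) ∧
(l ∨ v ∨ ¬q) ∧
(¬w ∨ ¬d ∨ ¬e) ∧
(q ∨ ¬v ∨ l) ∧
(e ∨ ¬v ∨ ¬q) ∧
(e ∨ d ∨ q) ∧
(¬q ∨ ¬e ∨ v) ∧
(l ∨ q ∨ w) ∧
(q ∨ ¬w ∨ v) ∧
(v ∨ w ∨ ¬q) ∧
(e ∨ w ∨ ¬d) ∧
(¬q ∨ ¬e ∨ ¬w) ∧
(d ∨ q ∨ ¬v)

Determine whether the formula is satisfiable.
No

No, the formula is not satisfiable.

No assignment of truth values to the variables can make all 36 clauses true simultaneously.

The formula is UNSAT (unsatisfiable).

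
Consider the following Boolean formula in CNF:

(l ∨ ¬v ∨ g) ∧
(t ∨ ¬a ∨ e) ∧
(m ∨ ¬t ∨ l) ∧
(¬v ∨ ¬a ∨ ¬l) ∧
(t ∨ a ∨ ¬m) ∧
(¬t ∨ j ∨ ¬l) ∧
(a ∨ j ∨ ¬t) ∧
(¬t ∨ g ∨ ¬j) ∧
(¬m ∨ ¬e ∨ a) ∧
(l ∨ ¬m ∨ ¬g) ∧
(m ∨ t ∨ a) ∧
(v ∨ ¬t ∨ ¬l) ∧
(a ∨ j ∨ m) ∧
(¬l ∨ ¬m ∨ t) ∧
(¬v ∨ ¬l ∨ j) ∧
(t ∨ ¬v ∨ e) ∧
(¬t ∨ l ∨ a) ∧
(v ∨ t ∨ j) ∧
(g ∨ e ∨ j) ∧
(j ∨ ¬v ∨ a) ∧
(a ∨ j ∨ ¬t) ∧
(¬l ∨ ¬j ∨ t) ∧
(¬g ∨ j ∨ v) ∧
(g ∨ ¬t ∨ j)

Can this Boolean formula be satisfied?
Yes

Yes, the formula is satisfiable.

One satisfying assignment is: g=True, a=True, l=False, j=False, m=False, v=True, e=True, t=False

Verification: With this assignment, all 24 clauses evaluate to true.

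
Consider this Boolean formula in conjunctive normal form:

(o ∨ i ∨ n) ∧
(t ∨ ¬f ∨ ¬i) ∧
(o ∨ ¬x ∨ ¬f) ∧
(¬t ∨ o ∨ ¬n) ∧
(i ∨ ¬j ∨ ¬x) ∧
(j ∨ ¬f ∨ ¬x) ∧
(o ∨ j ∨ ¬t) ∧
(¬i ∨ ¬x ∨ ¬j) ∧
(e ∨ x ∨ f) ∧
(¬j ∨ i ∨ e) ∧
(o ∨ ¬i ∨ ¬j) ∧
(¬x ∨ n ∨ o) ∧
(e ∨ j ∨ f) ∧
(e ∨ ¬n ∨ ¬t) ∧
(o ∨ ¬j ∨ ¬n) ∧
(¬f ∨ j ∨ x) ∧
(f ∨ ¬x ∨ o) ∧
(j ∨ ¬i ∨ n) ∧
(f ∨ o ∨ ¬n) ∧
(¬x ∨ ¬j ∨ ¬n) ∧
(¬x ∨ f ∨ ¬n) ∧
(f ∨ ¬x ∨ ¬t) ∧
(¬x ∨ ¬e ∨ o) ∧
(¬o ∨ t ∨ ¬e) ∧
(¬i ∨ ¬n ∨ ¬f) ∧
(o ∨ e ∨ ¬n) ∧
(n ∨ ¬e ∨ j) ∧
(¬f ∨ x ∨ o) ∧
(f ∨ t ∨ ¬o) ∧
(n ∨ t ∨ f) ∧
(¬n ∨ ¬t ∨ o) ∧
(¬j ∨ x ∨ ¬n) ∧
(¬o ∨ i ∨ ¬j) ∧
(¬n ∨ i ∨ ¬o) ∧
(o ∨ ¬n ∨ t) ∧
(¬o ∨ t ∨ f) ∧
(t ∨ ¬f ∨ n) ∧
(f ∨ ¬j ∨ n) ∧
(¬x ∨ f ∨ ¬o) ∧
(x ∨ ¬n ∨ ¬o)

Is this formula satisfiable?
Yes

Yes, the formula is satisfiable.

One satisfying assignment is: j=True, e=False, i=True, o=True, f=True, x=False, n=False, t=True

Verification: With this assignment, all 40 clauses evaluate to true.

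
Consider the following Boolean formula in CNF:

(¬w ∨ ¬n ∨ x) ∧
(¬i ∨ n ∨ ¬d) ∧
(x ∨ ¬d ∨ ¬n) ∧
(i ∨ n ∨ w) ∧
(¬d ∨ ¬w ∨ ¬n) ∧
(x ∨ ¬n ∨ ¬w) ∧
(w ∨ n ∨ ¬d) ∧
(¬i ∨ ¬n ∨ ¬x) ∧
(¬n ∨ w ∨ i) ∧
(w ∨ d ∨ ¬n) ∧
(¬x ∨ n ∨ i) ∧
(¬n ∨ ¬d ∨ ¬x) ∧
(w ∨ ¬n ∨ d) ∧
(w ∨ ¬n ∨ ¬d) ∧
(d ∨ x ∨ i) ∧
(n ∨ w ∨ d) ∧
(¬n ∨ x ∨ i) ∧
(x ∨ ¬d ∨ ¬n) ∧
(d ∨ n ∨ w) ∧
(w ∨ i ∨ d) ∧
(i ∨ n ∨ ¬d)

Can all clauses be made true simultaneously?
Yes

Yes, the formula is satisfiable.

One satisfying assignment is: n=True, x=True, w=True, d=False, i=False

Verification: With this assignment, all 21 clauses evaluate to true.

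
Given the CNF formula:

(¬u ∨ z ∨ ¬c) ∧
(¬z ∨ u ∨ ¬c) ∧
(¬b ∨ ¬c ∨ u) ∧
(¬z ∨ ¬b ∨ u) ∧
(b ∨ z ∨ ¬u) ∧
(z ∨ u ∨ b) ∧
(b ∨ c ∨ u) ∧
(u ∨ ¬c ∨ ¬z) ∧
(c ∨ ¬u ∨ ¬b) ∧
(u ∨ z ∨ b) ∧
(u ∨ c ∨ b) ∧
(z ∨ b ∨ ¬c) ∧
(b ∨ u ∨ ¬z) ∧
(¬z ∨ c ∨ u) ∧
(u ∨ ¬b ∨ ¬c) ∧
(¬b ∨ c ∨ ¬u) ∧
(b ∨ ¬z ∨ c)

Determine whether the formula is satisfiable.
Yes

Yes, the formula is satisfiable.

One satisfying assignment is: u=True, b=False, c=True, z=True

Verification: With this assignment, all 17 clauses evaluate to true.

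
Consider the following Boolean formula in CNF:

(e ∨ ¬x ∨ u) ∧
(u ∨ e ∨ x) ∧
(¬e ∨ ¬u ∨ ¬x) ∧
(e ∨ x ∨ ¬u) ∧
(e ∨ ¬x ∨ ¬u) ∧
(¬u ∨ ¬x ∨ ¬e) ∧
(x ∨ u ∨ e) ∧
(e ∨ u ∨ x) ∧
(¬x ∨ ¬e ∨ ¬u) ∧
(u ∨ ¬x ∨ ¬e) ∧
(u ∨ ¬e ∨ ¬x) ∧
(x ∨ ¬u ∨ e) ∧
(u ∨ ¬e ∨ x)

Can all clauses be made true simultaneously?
Yes

Yes, the formula is satisfiable.

One satisfying assignment is: x=False, e=True, u=True

Verification: With this assignment, all 13 clauses evaluate to true.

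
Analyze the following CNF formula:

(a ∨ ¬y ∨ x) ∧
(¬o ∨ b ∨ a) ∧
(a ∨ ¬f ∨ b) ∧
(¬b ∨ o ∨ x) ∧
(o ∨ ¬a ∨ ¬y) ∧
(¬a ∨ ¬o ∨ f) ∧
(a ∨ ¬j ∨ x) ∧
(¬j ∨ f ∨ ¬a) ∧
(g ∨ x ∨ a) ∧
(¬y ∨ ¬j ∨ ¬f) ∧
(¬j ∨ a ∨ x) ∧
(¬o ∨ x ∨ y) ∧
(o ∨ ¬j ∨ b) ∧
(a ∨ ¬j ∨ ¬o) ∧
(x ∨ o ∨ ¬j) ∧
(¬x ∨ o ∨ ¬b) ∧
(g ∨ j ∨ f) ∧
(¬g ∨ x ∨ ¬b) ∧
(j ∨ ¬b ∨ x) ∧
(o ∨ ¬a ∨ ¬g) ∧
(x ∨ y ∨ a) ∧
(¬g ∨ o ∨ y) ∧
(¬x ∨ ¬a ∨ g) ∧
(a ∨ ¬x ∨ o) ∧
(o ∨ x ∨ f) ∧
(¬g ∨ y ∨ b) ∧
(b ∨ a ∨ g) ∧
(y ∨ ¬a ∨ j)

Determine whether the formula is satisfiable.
Yes

Yes, the formula is satisfiable.

One satisfying assignment is: j=False, a=False, f=False, g=True, o=True, y=False, x=True, b=True

Verification: With this assignment, all 28 clauses evaluate to true.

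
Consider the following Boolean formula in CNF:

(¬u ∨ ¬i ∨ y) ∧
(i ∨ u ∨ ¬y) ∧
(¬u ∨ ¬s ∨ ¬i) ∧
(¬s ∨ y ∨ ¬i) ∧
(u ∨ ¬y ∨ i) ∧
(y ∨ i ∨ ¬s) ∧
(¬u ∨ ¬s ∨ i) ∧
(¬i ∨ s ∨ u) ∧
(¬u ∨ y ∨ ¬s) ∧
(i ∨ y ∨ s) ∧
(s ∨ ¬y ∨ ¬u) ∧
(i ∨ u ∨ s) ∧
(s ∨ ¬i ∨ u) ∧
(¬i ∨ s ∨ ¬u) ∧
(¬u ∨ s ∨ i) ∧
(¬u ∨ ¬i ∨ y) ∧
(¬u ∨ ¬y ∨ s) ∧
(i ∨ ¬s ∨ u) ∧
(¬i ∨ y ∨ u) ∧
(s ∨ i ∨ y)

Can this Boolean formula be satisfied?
Yes

Yes, the formula is satisfiable.

One satisfying assignment is: y=True, u=False, s=True, i=True

Verification: With this assignment, all 20 clauses evaluate to true.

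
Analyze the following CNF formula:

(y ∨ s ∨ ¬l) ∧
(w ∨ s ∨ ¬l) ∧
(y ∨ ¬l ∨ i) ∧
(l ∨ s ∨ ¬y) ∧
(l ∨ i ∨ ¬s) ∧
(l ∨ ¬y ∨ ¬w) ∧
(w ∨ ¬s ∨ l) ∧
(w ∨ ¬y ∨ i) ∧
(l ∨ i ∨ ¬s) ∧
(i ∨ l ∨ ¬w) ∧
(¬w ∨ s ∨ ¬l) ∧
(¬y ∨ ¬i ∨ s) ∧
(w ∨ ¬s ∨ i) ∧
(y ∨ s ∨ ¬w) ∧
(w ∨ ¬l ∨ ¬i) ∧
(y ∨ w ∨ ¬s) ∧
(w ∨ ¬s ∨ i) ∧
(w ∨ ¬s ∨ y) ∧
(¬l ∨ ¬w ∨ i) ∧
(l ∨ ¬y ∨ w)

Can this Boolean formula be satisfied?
Yes

Yes, the formula is satisfiable.

One satisfying assignment is: s=False, w=False, l=False, i=False, y=False

Verification: With this assignment, all 20 clauses evaluate to true.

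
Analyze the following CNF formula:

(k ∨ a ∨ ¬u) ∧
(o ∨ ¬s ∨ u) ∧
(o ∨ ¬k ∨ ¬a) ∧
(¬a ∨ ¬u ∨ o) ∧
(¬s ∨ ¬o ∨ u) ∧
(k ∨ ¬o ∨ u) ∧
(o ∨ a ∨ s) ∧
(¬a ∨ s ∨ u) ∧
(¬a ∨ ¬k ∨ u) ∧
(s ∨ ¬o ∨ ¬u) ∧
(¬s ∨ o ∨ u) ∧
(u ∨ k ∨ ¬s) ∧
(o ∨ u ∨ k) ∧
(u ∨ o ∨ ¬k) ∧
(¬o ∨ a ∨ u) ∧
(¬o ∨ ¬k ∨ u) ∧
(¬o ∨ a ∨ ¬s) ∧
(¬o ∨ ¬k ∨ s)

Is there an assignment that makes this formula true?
Yes

Yes, the formula is satisfiable.

One satisfying assignment is: o=True, a=True, s=True, k=False, u=True

Verification: With this assignment, all 18 clauses evaluate to true.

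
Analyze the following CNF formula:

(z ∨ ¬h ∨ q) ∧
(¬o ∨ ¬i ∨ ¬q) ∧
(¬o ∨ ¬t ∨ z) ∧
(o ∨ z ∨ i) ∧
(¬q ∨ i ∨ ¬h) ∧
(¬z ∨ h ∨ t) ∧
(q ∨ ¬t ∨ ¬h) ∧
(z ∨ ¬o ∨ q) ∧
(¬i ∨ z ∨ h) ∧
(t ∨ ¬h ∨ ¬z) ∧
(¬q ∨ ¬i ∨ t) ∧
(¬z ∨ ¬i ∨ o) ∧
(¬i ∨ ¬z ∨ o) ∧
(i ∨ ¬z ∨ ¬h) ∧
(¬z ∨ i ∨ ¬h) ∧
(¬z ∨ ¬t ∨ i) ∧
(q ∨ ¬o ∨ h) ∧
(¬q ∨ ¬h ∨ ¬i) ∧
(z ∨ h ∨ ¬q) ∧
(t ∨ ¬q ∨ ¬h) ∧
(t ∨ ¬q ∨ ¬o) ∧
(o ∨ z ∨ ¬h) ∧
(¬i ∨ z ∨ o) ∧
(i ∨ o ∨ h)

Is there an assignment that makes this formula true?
No

No, the formula is not satisfiable.

No assignment of truth values to the variables can make all 24 clauses true simultaneously.

The formula is UNSAT (unsatisfiable).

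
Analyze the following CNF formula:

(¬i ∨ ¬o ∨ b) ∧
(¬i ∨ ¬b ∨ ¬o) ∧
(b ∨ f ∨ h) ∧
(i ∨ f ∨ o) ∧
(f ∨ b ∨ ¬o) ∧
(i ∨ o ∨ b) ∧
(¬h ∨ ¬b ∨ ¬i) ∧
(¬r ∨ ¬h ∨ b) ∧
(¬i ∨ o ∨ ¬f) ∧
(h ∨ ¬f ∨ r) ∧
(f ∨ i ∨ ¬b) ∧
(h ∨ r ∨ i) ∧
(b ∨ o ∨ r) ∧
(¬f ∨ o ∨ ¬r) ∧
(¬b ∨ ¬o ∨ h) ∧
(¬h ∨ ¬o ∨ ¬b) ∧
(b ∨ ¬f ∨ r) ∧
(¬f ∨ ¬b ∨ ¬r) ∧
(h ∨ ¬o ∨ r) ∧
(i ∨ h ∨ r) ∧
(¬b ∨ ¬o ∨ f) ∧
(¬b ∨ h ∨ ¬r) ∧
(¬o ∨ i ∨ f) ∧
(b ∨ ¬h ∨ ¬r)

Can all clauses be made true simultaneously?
Yes

Yes, the formula is satisfiable.

One satisfying assignment is: b=True, f=False, h=False, i=True, o=False, r=False

Verification: With this assignment, all 24 clauses evaluate to true.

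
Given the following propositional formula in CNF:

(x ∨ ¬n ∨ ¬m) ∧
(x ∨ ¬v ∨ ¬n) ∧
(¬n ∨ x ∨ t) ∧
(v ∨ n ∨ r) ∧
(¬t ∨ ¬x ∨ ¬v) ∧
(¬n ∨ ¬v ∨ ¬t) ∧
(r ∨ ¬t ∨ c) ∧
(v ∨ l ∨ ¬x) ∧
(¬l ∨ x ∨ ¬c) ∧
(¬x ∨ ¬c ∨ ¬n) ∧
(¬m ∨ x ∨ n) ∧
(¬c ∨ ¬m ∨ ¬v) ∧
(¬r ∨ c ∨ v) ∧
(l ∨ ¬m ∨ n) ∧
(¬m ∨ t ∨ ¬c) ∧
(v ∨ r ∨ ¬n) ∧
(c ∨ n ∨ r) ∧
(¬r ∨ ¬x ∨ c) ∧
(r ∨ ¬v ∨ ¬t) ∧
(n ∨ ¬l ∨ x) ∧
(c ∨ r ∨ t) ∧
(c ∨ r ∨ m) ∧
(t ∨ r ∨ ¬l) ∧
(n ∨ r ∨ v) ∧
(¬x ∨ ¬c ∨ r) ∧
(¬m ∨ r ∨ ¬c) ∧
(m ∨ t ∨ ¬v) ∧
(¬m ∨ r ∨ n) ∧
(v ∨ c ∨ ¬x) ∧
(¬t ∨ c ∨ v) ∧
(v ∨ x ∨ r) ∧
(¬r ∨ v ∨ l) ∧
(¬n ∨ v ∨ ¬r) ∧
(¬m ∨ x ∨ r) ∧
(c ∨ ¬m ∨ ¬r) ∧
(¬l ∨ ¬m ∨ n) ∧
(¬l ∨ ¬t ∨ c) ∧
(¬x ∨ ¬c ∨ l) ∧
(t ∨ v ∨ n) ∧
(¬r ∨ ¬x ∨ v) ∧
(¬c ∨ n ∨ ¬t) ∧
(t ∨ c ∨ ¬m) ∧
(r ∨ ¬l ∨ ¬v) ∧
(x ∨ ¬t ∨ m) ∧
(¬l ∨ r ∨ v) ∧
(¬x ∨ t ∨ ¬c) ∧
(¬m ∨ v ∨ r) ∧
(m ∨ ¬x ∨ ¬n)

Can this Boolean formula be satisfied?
No

No, the formula is not satisfiable.

No assignment of truth values to the variables can make all 48 clauses true simultaneously.

The formula is UNSAT (unsatisfiable).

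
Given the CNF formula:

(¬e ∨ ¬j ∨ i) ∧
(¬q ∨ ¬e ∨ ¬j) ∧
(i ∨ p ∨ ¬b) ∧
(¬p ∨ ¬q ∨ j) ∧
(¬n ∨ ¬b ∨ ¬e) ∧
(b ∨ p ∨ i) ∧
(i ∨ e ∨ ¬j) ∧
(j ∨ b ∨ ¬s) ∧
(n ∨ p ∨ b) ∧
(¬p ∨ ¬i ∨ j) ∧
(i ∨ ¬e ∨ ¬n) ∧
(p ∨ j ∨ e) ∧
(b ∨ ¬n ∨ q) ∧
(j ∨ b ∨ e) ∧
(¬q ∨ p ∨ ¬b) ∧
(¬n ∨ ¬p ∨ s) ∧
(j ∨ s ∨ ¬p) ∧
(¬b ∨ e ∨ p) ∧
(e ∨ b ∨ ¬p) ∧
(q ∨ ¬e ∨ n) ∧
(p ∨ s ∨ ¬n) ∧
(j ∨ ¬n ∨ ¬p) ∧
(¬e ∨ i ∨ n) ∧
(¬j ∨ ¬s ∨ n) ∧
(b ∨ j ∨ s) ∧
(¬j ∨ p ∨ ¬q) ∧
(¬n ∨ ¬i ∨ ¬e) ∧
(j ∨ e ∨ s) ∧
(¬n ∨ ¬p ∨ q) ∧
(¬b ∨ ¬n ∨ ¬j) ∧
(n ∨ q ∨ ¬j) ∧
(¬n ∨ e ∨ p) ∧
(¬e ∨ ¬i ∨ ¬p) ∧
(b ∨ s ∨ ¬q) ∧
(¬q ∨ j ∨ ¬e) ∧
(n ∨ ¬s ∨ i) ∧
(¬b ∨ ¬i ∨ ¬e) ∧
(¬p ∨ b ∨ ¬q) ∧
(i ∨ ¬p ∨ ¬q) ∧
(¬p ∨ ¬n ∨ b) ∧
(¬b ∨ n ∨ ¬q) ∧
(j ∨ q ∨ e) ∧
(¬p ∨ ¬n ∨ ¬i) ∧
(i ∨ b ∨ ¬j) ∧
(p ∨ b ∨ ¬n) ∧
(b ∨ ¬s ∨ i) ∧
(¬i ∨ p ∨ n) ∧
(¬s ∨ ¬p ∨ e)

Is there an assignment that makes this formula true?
No

No, the formula is not satisfiable.

No assignment of truth values to the variables can make all 48 clauses true simultaneously.

The formula is UNSAT (unsatisfiable).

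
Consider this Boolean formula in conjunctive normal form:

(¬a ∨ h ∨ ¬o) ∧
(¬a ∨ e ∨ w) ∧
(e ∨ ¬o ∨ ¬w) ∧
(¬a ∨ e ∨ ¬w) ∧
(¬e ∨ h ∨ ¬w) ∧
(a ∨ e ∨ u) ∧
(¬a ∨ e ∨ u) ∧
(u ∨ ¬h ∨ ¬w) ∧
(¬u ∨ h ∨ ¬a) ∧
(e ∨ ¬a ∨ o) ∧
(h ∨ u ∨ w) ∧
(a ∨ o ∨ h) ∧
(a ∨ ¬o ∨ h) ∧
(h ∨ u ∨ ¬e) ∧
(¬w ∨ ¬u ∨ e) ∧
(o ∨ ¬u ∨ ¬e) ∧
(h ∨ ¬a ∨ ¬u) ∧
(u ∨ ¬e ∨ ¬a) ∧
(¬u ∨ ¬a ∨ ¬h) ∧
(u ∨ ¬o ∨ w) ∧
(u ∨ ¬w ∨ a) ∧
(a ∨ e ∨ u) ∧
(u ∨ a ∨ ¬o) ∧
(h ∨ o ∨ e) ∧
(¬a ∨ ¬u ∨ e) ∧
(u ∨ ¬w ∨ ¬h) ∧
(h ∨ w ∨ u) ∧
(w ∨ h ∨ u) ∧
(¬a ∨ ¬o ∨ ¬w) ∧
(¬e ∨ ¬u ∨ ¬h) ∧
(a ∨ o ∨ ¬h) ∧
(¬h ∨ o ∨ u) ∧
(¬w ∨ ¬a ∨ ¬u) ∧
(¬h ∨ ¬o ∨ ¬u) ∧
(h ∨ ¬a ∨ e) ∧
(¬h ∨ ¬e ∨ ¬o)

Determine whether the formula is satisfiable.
No

No, the formula is not satisfiable.

No assignment of truth values to the variables can make all 36 clauses true simultaneously.

The formula is UNSAT (unsatisfiable).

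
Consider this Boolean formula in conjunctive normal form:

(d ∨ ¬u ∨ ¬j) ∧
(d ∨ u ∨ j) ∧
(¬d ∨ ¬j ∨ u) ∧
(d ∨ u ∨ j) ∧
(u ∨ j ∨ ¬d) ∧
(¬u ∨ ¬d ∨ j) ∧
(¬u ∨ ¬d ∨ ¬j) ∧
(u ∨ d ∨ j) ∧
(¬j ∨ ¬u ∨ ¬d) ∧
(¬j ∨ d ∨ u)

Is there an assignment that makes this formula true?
Yes

Yes, the formula is satisfiable.

One satisfying assignment is: u=True, j=False, d=False

Verification: With this assignment, all 10 clauses evaluate to true.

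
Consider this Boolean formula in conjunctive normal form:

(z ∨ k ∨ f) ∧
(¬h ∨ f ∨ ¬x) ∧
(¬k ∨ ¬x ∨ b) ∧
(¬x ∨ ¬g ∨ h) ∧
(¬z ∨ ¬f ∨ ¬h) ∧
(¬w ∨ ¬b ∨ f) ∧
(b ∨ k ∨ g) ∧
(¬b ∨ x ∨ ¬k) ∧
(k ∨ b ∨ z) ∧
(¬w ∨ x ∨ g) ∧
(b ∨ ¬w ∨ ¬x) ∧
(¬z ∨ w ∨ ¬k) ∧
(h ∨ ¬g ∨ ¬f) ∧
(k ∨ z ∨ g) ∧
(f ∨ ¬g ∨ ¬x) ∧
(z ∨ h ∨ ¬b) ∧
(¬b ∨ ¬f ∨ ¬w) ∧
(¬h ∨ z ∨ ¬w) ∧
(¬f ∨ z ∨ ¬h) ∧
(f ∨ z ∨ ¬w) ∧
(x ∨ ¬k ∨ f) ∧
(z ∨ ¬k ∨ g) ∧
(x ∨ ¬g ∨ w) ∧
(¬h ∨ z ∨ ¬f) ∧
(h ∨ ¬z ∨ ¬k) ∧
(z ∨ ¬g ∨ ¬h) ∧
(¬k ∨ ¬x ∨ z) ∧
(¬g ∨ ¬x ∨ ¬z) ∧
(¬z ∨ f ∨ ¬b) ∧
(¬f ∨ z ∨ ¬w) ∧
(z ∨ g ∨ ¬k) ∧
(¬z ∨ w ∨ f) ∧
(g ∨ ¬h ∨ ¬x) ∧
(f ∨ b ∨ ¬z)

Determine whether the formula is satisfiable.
Yes

Yes, the formula is satisfiable.

One satisfying assignment is: h=False, b=True, k=False, x=False, z=True, g=False, w=False, f=True

Verification: With this assignment, all 34 clauses evaluate to true.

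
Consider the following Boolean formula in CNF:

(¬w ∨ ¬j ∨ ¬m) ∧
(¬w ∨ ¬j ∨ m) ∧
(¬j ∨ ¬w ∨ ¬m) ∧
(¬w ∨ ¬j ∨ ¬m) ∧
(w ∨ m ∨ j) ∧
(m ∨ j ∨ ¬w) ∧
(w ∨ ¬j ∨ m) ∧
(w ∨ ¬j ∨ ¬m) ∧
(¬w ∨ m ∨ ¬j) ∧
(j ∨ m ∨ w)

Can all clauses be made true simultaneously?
Yes

Yes, the formula is satisfiable.

One satisfying assignment is: m=True, w=False, j=False

Verification: With this assignment, all 10 clauses evaluate to true.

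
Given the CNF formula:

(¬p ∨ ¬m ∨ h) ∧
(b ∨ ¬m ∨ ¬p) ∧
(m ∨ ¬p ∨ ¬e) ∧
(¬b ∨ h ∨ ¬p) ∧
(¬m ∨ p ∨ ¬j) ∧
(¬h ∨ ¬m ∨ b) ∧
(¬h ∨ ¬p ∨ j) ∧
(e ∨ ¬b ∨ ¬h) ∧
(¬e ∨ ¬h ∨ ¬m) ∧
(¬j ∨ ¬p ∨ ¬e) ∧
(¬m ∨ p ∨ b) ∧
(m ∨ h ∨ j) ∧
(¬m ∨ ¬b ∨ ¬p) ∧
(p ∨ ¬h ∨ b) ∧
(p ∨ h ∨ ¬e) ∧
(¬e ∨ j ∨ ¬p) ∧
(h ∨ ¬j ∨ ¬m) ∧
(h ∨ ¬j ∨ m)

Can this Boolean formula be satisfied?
Yes

Yes, the formula is satisfiable.

One satisfying assignment is: j=False, b=True, e=False, m=True, h=False, p=False

Verification: With this assignment, all 18 clauses evaluate to true.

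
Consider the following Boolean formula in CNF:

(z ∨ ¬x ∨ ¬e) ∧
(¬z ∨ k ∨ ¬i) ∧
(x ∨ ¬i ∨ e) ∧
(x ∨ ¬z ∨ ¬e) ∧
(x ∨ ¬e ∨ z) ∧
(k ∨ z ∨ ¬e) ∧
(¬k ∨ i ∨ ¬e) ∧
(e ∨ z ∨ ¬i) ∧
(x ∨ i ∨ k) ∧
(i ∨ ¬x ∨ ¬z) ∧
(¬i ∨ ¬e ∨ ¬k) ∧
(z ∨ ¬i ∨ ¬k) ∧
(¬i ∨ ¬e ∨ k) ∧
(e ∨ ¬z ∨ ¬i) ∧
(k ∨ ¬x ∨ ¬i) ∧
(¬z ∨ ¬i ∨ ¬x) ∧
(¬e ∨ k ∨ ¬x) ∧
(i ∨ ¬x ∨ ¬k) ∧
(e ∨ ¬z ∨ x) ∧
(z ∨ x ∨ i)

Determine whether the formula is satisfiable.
Yes

Yes, the formula is satisfiable.

One satisfying assignment is: x=True, i=False, k=False, z=False, e=False

Verification: With this assignment, all 20 clauses evaluate to true.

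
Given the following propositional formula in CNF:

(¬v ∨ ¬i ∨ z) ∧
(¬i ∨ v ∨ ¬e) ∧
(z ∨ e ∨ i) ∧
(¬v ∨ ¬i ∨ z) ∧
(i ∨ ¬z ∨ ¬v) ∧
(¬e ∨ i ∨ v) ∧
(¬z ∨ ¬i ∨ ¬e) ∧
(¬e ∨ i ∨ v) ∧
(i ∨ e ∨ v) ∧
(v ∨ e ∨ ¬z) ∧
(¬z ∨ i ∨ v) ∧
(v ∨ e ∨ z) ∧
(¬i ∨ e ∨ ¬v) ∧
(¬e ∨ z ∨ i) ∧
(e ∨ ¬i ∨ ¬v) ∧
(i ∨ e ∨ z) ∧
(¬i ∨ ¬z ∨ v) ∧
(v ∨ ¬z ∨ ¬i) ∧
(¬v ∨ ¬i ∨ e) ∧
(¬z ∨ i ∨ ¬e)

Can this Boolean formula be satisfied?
No

No, the formula is not satisfiable.

No assignment of truth values to the variables can make all 20 clauses true simultaneously.

The formula is UNSAT (unsatisfiable).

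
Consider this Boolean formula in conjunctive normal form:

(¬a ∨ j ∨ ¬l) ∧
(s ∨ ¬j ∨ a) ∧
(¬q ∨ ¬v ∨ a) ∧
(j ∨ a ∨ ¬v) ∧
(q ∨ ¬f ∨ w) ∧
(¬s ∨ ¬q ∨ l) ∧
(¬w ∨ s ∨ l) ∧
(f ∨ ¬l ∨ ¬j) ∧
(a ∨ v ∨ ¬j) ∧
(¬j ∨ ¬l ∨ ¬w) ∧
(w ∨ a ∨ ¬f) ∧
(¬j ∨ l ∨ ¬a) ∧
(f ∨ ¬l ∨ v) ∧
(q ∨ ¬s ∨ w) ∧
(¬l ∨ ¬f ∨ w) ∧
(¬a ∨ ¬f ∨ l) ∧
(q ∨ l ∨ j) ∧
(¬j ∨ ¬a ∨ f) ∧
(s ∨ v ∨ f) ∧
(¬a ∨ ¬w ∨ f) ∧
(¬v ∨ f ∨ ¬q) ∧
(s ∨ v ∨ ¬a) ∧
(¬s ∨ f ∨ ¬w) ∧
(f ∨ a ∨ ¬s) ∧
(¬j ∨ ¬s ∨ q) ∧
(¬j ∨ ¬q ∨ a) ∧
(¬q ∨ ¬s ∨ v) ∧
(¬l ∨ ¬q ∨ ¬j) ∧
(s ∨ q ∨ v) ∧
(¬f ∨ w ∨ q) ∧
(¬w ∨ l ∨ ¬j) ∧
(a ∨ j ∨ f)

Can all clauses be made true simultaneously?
Yes

Yes, the formula is satisfiable.

One satisfying assignment is: f=True, j=False, s=True, w=True, v=False, a=False, q=False, l=True

Verification: With this assignment, all 32 clauses evaluate to true.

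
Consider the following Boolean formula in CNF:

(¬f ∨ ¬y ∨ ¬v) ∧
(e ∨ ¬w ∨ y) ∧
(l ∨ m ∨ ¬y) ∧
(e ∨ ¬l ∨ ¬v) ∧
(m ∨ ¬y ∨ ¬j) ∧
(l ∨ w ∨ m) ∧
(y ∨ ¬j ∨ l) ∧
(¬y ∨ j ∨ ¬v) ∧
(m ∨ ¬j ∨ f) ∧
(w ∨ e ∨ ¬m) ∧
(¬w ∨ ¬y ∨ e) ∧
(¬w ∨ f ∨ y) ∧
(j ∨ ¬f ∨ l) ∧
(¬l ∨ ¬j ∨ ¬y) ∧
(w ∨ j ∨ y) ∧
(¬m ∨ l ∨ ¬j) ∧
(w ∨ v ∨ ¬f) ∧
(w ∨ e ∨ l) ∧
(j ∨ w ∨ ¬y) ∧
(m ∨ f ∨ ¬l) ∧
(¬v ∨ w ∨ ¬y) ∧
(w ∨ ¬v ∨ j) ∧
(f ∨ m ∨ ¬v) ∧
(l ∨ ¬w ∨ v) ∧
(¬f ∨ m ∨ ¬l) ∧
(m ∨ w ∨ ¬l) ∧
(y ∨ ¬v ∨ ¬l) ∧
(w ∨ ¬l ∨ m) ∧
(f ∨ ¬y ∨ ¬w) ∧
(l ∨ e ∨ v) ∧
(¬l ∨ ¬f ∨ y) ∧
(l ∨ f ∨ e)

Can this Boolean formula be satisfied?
Yes

Yes, the formula is satisfiable.

One satisfying assignment is: l=True, y=False, m=True, w=False, j=True, e=True, f=False, v=False

Verification: With this assignment, all 32 clauses evaluate to true.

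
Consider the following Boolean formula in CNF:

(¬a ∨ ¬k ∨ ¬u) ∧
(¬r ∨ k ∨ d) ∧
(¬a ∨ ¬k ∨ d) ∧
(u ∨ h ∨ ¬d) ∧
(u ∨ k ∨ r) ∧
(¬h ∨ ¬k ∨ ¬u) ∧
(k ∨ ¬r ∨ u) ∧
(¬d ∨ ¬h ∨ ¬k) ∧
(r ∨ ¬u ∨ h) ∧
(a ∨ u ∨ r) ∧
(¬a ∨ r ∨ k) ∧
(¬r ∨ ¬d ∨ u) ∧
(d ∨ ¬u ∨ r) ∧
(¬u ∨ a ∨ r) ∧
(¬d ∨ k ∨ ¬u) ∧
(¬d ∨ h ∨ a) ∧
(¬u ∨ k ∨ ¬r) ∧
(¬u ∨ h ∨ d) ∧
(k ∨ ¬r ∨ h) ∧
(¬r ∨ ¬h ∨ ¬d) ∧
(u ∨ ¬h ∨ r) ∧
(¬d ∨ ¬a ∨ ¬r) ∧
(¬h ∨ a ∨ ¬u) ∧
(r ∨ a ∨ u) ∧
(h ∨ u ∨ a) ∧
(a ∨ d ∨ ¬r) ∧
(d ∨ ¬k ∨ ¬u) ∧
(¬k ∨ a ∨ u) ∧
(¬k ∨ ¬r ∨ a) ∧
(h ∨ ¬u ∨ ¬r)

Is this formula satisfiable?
No

No, the formula is not satisfiable.

No assignment of truth values to the variables can make all 30 clauses true simultaneously.

The formula is UNSAT (unsatisfiable).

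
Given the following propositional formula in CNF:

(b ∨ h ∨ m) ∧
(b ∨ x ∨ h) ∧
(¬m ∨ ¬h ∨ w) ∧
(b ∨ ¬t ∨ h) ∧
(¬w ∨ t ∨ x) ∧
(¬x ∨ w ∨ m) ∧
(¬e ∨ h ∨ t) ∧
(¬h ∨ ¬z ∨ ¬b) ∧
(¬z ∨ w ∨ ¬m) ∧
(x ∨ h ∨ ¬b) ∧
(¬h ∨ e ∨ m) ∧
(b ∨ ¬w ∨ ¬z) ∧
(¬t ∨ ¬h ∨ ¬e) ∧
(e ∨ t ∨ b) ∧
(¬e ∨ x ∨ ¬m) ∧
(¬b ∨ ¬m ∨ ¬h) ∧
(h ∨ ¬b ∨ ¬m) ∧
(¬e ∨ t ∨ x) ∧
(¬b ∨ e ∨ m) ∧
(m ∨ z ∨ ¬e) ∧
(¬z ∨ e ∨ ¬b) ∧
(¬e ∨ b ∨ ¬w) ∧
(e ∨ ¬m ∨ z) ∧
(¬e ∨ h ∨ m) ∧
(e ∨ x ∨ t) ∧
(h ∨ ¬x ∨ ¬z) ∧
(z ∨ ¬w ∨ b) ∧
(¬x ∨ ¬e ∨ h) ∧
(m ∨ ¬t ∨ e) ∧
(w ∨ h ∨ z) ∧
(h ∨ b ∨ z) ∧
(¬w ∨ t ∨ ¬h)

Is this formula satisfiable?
No

No, the formula is not satisfiable.

No assignment of truth values to the variables can make all 32 clauses true simultaneously.

The formula is UNSAT (unsatisfiable).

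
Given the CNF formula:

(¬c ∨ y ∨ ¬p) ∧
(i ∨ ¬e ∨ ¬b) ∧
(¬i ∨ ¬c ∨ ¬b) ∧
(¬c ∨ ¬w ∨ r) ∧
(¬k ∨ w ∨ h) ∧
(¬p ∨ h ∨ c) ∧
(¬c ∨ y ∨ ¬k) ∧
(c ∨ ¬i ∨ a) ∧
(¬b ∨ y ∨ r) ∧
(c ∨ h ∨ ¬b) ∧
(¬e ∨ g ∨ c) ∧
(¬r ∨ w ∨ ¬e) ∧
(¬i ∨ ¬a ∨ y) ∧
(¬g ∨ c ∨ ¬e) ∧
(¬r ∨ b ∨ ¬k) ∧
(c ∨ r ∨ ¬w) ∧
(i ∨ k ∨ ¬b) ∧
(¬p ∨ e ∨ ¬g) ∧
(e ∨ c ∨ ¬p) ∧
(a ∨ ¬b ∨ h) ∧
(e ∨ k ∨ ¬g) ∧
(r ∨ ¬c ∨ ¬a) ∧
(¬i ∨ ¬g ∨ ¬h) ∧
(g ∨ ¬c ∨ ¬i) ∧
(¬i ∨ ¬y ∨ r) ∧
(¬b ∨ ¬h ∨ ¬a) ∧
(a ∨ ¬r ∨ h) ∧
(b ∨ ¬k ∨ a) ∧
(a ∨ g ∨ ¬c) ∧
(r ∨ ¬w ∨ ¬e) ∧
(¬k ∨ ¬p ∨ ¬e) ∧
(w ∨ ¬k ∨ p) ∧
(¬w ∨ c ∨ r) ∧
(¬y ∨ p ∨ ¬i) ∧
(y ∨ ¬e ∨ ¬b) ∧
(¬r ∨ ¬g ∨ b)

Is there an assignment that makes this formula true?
Yes

Yes, the formula is satisfiable.

One satisfying assignment is: k=False, i=False, c=False, g=False, p=False, a=False, y=False, w=False, h=False, r=False, e=False, b=False

Verification: With this assignment, all 36 clauses evaluate to true.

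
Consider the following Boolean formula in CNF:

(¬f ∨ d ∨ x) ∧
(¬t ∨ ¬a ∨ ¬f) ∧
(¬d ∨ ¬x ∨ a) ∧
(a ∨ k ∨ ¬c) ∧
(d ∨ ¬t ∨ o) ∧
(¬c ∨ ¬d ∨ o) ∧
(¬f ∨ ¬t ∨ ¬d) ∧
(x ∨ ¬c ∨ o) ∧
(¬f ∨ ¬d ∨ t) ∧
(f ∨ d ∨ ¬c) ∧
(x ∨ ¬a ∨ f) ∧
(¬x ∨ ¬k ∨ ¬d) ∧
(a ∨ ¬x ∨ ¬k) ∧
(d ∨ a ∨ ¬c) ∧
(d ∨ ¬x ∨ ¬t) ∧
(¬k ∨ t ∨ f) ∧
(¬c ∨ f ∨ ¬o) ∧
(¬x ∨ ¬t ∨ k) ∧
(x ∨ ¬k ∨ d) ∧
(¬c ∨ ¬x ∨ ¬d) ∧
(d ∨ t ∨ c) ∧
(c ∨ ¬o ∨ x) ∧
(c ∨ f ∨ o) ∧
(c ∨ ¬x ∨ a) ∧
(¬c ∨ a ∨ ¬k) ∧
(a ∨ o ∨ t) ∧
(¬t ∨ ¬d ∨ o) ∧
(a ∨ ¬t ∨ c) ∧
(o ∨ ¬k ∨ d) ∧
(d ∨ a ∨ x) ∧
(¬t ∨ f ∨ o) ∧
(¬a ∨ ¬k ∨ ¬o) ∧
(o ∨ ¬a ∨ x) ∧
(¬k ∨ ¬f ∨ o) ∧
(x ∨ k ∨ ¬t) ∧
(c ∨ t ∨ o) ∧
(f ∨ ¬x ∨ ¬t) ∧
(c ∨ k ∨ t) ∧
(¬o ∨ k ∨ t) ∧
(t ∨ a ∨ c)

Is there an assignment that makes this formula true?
Yes

Yes, the formula is satisfiable.

One satisfying assignment is: k=False, o=False, t=False, f=True, a=True, d=False, x=True, c=True

Verification: With this assignment, all 40 clauses evaluate to true.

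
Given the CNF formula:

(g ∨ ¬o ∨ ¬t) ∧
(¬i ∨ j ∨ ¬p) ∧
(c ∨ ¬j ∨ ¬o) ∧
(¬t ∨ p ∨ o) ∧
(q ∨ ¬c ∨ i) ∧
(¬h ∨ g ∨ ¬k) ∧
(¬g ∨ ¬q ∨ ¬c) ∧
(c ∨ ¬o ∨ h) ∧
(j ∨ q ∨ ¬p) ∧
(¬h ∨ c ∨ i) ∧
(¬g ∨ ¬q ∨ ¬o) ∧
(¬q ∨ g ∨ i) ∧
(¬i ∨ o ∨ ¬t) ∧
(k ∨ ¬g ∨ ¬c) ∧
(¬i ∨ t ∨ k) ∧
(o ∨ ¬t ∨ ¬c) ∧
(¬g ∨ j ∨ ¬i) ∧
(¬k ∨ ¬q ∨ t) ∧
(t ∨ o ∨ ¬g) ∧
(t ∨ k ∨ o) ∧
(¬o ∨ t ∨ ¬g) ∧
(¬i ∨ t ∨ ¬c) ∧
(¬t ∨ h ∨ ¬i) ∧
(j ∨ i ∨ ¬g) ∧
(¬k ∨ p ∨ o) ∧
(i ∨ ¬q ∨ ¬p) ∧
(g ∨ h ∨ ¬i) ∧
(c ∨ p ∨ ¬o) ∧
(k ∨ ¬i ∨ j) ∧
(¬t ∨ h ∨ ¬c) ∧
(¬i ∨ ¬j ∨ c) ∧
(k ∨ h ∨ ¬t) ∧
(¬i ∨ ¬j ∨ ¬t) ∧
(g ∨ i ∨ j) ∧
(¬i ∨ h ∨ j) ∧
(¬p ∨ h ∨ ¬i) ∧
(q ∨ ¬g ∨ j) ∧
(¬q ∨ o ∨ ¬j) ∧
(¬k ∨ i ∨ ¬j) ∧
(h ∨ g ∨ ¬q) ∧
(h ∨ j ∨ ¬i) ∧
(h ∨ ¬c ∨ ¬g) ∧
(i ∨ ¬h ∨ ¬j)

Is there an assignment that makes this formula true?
No

No, the formula is not satisfiable.

No assignment of truth values to the variables can make all 43 clauses true simultaneously.

The formula is UNSAT (unsatisfiable).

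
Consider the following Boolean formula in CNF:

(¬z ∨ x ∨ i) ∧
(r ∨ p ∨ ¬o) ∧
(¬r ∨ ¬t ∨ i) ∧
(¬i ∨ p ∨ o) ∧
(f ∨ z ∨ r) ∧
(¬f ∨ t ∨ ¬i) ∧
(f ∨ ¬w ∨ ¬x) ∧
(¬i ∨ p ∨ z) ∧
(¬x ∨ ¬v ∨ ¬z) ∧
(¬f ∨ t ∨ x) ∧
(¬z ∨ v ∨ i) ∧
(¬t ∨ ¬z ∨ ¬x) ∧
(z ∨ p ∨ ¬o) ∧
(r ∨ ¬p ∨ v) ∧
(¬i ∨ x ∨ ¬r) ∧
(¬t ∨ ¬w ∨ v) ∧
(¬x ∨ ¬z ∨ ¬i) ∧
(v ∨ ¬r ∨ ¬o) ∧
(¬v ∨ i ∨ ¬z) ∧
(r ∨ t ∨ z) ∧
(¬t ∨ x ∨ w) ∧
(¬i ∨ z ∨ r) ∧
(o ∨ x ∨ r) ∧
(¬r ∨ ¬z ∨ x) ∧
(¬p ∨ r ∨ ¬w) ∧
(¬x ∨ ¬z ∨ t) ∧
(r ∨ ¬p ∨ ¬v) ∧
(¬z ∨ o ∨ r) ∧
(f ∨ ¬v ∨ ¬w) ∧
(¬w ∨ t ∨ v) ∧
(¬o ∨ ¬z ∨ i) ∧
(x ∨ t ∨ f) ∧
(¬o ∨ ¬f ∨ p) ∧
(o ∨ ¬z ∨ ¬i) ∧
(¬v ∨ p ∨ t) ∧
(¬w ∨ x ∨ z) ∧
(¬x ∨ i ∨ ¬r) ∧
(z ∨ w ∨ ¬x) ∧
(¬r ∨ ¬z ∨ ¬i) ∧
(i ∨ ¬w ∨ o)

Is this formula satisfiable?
Yes

Yes, the formula is satisfiable.

One satisfying assignment is: w=True, r=True, t=True, p=True, v=True, z=False, x=True, i=True, f=True, o=True

Verification: With this assignment, all 40 clauses evaluate to true.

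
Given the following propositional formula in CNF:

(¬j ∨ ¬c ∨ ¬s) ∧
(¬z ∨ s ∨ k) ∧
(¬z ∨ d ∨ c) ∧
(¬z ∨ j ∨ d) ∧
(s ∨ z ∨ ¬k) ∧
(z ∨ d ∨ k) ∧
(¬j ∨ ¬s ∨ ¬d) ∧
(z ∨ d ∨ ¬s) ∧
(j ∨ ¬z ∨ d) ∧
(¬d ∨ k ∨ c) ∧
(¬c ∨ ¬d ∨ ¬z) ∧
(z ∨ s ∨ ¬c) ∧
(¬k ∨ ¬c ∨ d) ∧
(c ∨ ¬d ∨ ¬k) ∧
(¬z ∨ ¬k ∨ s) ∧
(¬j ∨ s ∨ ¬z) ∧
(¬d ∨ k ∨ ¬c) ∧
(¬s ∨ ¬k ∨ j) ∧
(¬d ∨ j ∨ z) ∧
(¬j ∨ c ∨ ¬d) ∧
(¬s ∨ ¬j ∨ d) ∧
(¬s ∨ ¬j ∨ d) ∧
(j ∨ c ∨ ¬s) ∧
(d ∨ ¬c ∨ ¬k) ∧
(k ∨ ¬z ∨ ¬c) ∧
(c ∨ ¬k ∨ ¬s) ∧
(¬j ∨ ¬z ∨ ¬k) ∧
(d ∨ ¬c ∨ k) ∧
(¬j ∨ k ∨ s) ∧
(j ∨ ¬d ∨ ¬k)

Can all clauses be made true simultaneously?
No

No, the formula is not satisfiable.

No assignment of truth values to the variables can make all 30 clauses true simultaneously.

The formula is UNSAT (unsatisfiable).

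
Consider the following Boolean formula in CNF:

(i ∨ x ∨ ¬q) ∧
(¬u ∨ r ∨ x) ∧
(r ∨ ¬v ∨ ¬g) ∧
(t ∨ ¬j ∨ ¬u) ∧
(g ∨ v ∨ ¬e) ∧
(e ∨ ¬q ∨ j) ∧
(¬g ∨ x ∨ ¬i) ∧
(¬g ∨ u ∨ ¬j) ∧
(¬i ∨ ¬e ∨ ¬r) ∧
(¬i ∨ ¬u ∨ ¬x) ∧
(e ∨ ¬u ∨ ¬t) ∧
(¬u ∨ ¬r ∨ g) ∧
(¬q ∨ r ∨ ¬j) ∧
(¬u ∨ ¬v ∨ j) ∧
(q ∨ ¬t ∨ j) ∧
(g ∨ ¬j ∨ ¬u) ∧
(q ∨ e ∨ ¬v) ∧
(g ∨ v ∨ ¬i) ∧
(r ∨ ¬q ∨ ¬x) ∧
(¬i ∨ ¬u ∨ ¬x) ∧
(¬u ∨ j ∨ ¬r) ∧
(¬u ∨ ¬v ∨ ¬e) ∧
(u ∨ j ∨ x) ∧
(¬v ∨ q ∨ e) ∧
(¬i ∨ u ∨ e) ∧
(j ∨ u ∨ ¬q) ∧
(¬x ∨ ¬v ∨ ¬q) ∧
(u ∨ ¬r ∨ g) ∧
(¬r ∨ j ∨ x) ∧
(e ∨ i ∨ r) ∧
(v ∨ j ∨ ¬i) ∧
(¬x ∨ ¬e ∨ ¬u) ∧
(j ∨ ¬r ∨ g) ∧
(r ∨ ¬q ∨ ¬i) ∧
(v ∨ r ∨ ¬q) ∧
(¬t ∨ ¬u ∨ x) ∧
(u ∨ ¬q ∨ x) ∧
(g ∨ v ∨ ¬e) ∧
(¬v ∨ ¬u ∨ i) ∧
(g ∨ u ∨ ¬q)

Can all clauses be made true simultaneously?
Yes

Yes, the formula is satisfiable.

One satisfying assignment is: r=True, u=False, e=False, q=False, v=False, j=False, i=False, x=True, t=False, g=True

Verification: With this assignment, all 40 clauses evaluate to true.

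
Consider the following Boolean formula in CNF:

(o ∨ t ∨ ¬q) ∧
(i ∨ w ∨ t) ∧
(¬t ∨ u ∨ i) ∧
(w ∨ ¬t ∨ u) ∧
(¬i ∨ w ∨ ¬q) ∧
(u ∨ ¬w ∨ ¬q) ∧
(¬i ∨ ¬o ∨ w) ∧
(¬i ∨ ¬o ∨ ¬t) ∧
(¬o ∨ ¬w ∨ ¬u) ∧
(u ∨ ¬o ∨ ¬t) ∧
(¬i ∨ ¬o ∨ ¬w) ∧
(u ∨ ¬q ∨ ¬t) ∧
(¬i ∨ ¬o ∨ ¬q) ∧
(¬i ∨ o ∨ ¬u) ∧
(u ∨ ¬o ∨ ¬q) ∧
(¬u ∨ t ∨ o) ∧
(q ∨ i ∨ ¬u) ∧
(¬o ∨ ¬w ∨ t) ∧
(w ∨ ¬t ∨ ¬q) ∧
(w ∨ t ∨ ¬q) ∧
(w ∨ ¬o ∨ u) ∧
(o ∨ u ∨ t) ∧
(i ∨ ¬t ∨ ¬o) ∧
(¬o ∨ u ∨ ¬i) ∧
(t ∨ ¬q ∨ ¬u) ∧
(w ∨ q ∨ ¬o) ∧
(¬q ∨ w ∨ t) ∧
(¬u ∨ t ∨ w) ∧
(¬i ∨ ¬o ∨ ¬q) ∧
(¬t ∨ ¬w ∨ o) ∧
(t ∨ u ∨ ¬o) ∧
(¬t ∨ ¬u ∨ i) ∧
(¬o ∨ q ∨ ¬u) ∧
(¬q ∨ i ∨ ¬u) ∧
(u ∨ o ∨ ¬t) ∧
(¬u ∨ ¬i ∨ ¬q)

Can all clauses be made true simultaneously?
No

No, the formula is not satisfiable.

No assignment of truth values to the variables can make all 36 clauses true simultaneously.

The formula is UNSAT (unsatisfiable).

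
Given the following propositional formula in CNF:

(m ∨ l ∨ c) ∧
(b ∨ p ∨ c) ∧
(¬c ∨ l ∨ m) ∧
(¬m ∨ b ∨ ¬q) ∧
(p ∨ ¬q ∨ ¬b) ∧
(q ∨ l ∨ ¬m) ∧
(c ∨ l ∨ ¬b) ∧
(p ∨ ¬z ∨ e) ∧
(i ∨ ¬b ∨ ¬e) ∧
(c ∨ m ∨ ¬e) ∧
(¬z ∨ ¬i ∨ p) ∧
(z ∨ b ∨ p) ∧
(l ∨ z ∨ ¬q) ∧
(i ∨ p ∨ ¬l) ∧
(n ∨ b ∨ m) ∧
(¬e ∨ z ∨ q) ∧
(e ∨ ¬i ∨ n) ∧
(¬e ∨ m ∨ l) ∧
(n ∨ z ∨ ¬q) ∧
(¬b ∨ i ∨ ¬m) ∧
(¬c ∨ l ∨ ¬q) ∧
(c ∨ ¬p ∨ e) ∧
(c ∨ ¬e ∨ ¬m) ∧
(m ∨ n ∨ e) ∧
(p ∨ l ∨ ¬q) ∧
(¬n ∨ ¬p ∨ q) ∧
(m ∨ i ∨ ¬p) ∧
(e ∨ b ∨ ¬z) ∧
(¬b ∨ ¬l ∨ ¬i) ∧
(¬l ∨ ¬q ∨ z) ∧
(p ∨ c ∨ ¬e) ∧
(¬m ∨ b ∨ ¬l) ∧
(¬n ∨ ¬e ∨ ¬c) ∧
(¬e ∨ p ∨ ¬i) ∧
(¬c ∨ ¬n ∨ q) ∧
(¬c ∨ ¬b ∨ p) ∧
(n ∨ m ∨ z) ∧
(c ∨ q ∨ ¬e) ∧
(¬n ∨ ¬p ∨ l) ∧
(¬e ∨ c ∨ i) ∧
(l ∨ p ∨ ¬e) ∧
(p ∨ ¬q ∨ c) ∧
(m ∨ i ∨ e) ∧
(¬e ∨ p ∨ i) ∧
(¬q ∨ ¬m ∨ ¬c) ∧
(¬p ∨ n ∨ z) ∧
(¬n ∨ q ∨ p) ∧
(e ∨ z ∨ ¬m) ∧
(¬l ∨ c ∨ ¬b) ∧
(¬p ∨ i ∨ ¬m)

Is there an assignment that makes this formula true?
No

No, the formula is not satisfiable.

No assignment of truth values to the variables can make all 50 clauses true simultaneously.

The formula is UNSAT (unsatisfiable).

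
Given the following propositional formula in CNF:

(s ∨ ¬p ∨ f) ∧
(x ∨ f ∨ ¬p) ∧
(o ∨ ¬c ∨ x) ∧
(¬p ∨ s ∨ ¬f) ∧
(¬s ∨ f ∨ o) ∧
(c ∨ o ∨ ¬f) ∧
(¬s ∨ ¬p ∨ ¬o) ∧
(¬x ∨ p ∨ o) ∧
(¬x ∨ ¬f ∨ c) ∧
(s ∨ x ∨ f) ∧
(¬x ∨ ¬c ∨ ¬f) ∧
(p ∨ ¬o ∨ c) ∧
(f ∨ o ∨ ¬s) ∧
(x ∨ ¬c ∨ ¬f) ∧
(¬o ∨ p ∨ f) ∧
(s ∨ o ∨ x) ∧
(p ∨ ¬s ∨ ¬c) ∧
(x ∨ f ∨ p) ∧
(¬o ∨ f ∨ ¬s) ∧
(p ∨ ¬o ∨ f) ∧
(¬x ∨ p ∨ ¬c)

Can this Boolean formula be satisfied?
No

No, the formula is not satisfiable.

No assignment of truth values to the variables can make all 21 clauses true simultaneously.

The formula is UNSAT (unsatisfiable).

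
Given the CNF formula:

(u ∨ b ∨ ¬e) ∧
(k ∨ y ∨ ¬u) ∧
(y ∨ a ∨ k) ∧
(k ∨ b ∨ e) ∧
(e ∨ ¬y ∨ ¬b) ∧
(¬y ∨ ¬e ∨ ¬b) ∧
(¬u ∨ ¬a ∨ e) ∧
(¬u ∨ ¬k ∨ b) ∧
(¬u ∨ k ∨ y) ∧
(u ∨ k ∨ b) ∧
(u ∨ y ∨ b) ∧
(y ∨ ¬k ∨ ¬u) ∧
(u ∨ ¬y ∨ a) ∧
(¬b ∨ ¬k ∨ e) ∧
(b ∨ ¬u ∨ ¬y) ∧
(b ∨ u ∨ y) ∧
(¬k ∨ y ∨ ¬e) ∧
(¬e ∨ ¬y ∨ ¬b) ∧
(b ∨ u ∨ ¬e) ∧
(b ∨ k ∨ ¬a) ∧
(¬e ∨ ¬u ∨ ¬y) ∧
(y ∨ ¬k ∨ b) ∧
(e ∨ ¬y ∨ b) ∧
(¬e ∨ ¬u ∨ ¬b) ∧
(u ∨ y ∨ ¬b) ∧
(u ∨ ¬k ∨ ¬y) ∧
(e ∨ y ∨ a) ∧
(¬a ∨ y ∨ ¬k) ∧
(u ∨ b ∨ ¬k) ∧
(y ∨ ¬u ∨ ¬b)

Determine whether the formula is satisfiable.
No

No, the formula is not satisfiable.

No assignment of truth values to the variables can make all 30 clauses true simultaneously.

The formula is UNSAT (unsatisfiable).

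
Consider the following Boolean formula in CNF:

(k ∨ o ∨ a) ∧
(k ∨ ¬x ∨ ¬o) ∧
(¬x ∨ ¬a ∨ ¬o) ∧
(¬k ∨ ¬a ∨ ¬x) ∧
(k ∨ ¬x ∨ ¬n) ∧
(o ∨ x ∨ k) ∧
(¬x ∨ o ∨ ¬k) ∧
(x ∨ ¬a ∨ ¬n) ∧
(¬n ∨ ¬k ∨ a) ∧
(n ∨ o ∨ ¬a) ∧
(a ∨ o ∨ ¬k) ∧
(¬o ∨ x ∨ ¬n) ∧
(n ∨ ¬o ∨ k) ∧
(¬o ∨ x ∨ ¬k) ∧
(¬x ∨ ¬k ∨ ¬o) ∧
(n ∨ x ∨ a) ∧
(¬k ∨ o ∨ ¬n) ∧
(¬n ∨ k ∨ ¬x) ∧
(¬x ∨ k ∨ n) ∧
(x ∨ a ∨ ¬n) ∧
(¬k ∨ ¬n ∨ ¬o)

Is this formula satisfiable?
No

No, the formula is not satisfiable.

No assignment of truth values to the variables can make all 21 clauses true simultaneously.

The formula is UNSAT (unsatisfiable).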